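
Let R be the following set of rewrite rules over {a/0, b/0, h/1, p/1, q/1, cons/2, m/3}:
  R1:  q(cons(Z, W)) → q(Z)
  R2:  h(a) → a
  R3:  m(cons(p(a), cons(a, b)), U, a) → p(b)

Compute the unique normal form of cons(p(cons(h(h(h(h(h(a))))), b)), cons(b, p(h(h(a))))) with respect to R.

1. cons(p(cons(h(h(h(h(h(a))))), b)), cons(b, p(h(h(a)))))  →  cons(p(cons(h(h(h(h(a)))), b)), cons(b, p(h(h(a)))))   [R2 at 1.1.1.1.1.1.1]
2. cons(p(cons(h(h(h(h(a)))), b)), cons(b, p(h(h(a)))))  →  cons(p(cons(h(h(h(a))), b)), cons(b, p(h(h(a)))))   [R2 at 1.1.1.1.1.1]
3. cons(p(cons(h(h(h(a))), b)), cons(b, p(h(h(a)))))  →  cons(p(cons(h(h(a)), b)), cons(b, p(h(h(a)))))   [R2 at 1.1.1.1.1]
4. cons(p(cons(h(h(a)), b)), cons(b, p(h(h(a)))))  →  cons(p(cons(h(a), b)), cons(b, p(h(h(a)))))   [R2 at 1.1.1.1]
5. cons(p(cons(h(a), b)), cons(b, p(h(h(a)))))  →  cons(p(cons(a, b)), cons(b, p(h(h(a)))))   [R2 at 1.1.1]
6. cons(p(cons(a, b)), cons(b, p(h(h(a)))))  →  cons(p(cons(a, b)), cons(b, p(h(a))))   [R2 at 2.2.1.1]
7. cons(p(cons(a, b)), cons(b, p(h(a))))  →  cons(p(cons(a, b)), cons(b, p(a)))   [R2 at 2.2.1]

cons(p(cons(a, b)), cons(b, p(a)))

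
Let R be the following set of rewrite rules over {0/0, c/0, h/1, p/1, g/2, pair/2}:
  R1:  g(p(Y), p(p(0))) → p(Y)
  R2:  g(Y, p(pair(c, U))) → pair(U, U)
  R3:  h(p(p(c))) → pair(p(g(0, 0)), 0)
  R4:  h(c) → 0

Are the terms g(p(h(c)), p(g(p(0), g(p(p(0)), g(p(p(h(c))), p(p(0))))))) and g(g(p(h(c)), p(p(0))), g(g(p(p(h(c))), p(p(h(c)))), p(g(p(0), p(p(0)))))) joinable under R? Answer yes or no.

Reduce t₁ = g(p(h(c)), p(g(p(0), g(p(p(0)), g(p(p(h(c))), p(p(0))))))):
1. g(p(h(c)), p(g(p(0), g(p(p(0)), g(p(p(h(c))), p(p(0)))))))  →  g(p(0), p(g(p(0), g(p(p(0)), g(p(p(h(c))), p(p(0)))))))   [R4 at 1.1]
2. g(p(0), p(g(p(0), g(p(p(0)), g(p(p(h(c))), p(p(0)))))))  →  g(p(0), p(g(p(0), g(p(p(0)), p(p(h(c)))))))   [R1 at 2.1.2.2]
3. g(p(0), p(g(p(0), g(p(p(0)), p(p(h(c)))))))  →  g(p(0), p(g(p(0), g(p(p(0)), p(p(0))))))   [R4 at 2.1.2.2.1.1]
4. g(p(0), p(g(p(0), g(p(p(0)), p(p(0))))))  →  g(p(0), p(g(p(0), p(p(0)))))   [R1 at 2.1.2]
5. g(p(0), p(g(p(0), p(p(0)))))  →  g(p(0), p(p(0)))   [R1 at 2.1]
6. g(p(0), p(p(0)))  →  p(0)   [R1 at ε]

Reduce t₂ = g(g(p(h(c)), p(p(0))), g(g(p(p(h(c))), p(p(h(c)))), p(g(p(0), p(p(0)))))):
1. g(g(p(h(c)), p(p(0))), g(g(p(p(h(c))), p(p(h(c)))), p(g(p(0), p(p(0))))))  →  g(p(h(c)), g(g(p(p(h(c))), p(p(h(c)))), p(g(p(0), p(p(0))))))   [R1 at 1]
2. g(p(h(c)), g(g(p(p(h(c))), p(p(h(c)))), p(g(p(0), p(p(0))))))  →  g(p(0), g(g(p(p(h(c))), p(p(h(c)))), p(g(p(0), p(p(0))))))   [R4 at 1.1]
3. g(p(0), g(g(p(p(h(c))), p(p(h(c)))), p(g(p(0), p(p(0))))))  →  g(p(0), g(g(p(p(0)), p(p(h(c)))), p(g(p(0), p(p(0))))))   [R4 at 2.1.1.1.1]
4. g(p(0), g(g(p(p(0)), p(p(h(c)))), p(g(p(0), p(p(0))))))  →  g(p(0), g(g(p(p(0)), p(p(0))), p(g(p(0), p(p(0))))))   [R4 at 2.1.2.1.1]
5. g(p(0), g(g(p(p(0)), p(p(0))), p(g(p(0), p(p(0))))))  →  g(p(0), g(p(p(0)), p(g(p(0), p(p(0))))))   [R1 at 2.1]
6. g(p(0), g(p(p(0)), p(g(p(0), p(p(0))))))  →  g(p(0), g(p(p(0)), p(p(0))))   [R1 at 2.2.1]
7. g(p(0), g(p(p(0)), p(p(0))))  →  g(p(0), p(p(0)))   [R1 at 2]
8. g(p(0), p(p(0)))  →  p(0)   [R1 at ε]

yes — NF(t₁) = p(0), NF(t₂) = p(0)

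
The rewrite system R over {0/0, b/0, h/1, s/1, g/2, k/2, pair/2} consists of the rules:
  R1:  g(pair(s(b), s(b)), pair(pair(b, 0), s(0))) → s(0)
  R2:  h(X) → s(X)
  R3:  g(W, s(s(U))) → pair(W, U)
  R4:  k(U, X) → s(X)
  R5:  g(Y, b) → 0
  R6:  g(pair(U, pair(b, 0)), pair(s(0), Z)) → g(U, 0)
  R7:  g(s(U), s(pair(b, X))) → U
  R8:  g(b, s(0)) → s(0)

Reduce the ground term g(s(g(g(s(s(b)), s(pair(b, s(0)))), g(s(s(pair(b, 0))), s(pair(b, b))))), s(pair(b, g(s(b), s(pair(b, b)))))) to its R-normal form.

b

1. g(s(g(g(s(s(b)), s(pair(b, s(0)))), g(s(s(pair(b, 0))), s(pair(b, b))))), s(pair(b, g(s(b), s(pair(b, b))))))  →  g(g(s(s(b)), s(pair(b, s(0)))), g(s(s(pair(b, 0))), s(pair(b, b))))   [R7 at ε]
2. g(g(s(s(b)), s(pair(b, s(0)))), g(s(s(pair(b, 0))), s(pair(b, b))))  →  g(s(b), g(s(s(pair(b, 0))), s(pair(b, b))))   [R7 at 1]
3. g(s(b), g(s(s(pair(b, 0))), s(pair(b, b))))  →  g(s(b), s(pair(b, 0)))   [R7 at 2]
4. g(s(b), s(pair(b, 0)))  →  b   [R7 at ε]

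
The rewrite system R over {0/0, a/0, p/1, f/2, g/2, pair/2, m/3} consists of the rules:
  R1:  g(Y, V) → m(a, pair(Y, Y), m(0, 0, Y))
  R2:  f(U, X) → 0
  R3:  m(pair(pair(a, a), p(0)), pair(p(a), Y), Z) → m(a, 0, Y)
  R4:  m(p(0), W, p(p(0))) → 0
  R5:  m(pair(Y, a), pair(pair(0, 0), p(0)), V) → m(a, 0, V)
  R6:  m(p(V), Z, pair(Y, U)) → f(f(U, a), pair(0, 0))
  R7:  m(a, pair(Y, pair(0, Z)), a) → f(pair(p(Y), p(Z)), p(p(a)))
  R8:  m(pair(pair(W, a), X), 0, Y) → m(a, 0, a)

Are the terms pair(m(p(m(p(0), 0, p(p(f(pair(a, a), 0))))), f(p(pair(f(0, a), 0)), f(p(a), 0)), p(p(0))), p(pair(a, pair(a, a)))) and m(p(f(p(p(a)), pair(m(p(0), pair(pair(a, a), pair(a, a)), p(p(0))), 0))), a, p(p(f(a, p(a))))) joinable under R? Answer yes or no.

Reduce t₁ = pair(m(p(m(p(0), 0, p(p(f(pair(a, a), 0))))), f(p(pair(f(0, a), 0)), f(p(a), 0)), p(p(0))), p(pair(a, pair(a, a)))):
1. pair(m(p(m(p(0), 0, p(p(f(pair(a, a), 0))))), f(p(pair(f(0, a), 0)), f(p(a), 0)), p(p(0))), p(pair(a, pair(a, a))))  →  pair(m(p(m(p(0), 0, p(p(0)))), f(p(pair(f(0, a), 0)), f(p(a), 0)), p(p(0))), p(pair(a, pair(a, a))))   [R2 at 1.1.1.3.1.1]
2. pair(m(p(m(p(0), 0, p(p(0)))), f(p(pair(f(0, a), 0)), f(p(a), 0)), p(p(0))), p(pair(a, pair(a, a))))  →  pair(m(p(0), f(p(pair(f(0, a), 0)), f(p(a), 0)), p(p(0))), p(pair(a, pair(a, a))))   [R4 at 1.1.1]
3. pair(m(p(0), f(p(pair(f(0, a), 0)), f(p(a), 0)), p(p(0))), p(pair(a, pair(a, a))))  →  pair(0, p(pair(a, pair(a, a))))   [R4 at 1]

Reduce t₂ = m(p(f(p(p(a)), pair(m(p(0), pair(pair(a, a), pair(a, a)), p(p(0))), 0))), a, p(p(f(a, p(a))))):
1. m(p(f(p(p(a)), pair(m(p(0), pair(pair(a, a), pair(a, a)), p(p(0))), 0))), a, p(p(f(a, p(a)))))  →  m(p(0), a, p(p(f(a, p(a)))))   [R2 at 1.1]
2. m(p(0), a, p(p(f(a, p(a)))))  →  m(p(0), a, p(p(0)))   [R2 at 3.1.1]
3. m(p(0), a, p(p(0)))  →  0   [R4 at ε]

no — NF(t₁) = pair(0, p(pair(a, pair(a, a)))), NF(t₂) = 0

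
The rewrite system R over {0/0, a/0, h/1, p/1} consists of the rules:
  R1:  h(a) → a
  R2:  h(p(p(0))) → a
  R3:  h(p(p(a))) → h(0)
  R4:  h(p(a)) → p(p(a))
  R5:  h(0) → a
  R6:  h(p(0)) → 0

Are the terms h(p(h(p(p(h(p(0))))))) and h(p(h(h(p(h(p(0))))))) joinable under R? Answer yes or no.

yes — NF(t₁) = p(p(a)), NF(t₂) = p(p(a))

Reduce t₁ = h(p(h(p(p(h(p(0))))))):
1. h(p(h(p(p(h(p(0)))))))  →  h(p(h(p(p(0)))))   [R6 at 1.1.1.1.1]
2. h(p(h(p(p(0)))))  →  h(p(a))   [R2 at 1.1]
3. h(p(a))  →  p(p(a))   [R4 at ε]

Reduce t₂ = h(p(h(h(p(h(p(0))))))):
1. h(p(h(h(p(h(p(0)))))))  →  h(p(h(h(p(0)))))   [R6 at 1.1.1.1.1]
2. h(p(h(h(p(0)))))  →  h(p(h(0)))   [R6 at 1.1.1]
3. h(p(h(0)))  →  h(p(a))   [R5 at 1.1]
4. h(p(a))  →  p(p(a))   [R4 at ε]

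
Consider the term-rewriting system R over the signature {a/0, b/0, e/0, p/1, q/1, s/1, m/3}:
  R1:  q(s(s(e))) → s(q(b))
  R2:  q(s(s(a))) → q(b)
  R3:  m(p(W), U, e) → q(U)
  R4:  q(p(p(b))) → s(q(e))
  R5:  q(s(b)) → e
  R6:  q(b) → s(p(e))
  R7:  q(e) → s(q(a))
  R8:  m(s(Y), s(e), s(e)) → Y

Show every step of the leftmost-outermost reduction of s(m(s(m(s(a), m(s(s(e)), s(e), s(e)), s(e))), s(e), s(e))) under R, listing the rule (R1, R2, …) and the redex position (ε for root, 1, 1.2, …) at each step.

1. s(m(s(m(s(a), m(s(s(e)), s(e), s(e)), s(e))), s(e), s(e)))  →  s(m(s(a), m(s(s(e)), s(e), s(e)), s(e)))   [R8 at 1]
2. s(m(s(a), m(s(s(e)), s(e), s(e)), s(e)))  →  s(m(s(a), s(e), s(e)))   [R8 at 1.2]
3. s(m(s(a), s(e), s(e)))  →  s(a)   [R8 at 1]

s(a)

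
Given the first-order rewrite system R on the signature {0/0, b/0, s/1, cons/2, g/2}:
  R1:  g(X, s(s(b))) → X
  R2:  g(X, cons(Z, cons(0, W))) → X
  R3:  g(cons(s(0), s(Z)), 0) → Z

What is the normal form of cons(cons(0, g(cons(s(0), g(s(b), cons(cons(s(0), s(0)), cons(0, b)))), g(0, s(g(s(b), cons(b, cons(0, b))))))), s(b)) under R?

cons(cons(0, b), s(b))

1. cons(cons(0, g(cons(s(0), g(s(b), cons(cons(s(0), s(0)), cons(0, b)))), g(0, s(g(s(b), cons(b, cons(0, b))))))), s(b))  →  cons(cons(0, g(cons(s(0), s(b)), g(0, s(g(s(b), cons(b, cons(0, b))))))), s(b))   [R2 at 1.2.1.2]
2. cons(cons(0, g(cons(s(0), s(b)), g(0, s(g(s(b), cons(b, cons(0, b))))))), s(b))  →  cons(cons(0, g(cons(s(0), s(b)), g(0, s(s(b))))), s(b))   [R2 at 1.2.2.2.1]
3. cons(cons(0, g(cons(s(0), s(b)), g(0, s(s(b))))), s(b))  →  cons(cons(0, g(cons(s(0), s(b)), 0)), s(b))   [R1 at 1.2.2]
4. cons(cons(0, g(cons(s(0), s(b)), 0)), s(b))  →  cons(cons(0, b), s(b))   [R3 at 1.2]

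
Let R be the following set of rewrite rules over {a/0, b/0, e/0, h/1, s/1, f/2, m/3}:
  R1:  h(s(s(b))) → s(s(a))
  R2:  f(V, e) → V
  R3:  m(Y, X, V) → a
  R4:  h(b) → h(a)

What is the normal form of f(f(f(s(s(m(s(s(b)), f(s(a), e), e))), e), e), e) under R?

s(s(a))

1. f(f(f(s(s(m(s(s(b)), f(s(a), e), e))), e), e), e)  →  f(f(s(s(m(s(s(b)), f(s(a), e), e))), e), e)   [R2 at ε]
2. f(f(s(s(m(s(s(b)), f(s(a), e), e))), e), e)  →  f(s(s(m(s(s(b)), f(s(a), e), e))), e)   [R2 at ε]
3. f(s(s(m(s(s(b)), f(s(a), e), e))), e)  →  s(s(m(s(s(b)), f(s(a), e), e)))   [R2 at ε]
4. s(s(m(s(s(b)), f(s(a), e), e)))  →  s(s(a))   [R3 at 1.1]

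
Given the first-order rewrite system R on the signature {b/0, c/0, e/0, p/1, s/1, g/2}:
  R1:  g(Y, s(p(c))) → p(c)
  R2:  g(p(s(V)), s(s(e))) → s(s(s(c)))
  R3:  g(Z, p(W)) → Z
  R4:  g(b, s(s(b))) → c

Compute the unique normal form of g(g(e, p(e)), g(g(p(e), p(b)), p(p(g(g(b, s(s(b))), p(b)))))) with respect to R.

e

1. g(g(e, p(e)), g(g(p(e), p(b)), p(p(g(g(b, s(s(b))), p(b))))))  →  g(e, g(g(p(e), p(b)), p(p(g(g(b, s(s(b))), p(b))))))   [R3 at 1]
2. g(e, g(g(p(e), p(b)), p(p(g(g(b, s(s(b))), p(b))))))  →  g(e, g(p(e), p(b)))   [R3 at 2]
3. g(e, g(p(e), p(b)))  →  g(e, p(e))   [R3 at 2]
4. g(e, p(e))  →  e   [R3 at ε]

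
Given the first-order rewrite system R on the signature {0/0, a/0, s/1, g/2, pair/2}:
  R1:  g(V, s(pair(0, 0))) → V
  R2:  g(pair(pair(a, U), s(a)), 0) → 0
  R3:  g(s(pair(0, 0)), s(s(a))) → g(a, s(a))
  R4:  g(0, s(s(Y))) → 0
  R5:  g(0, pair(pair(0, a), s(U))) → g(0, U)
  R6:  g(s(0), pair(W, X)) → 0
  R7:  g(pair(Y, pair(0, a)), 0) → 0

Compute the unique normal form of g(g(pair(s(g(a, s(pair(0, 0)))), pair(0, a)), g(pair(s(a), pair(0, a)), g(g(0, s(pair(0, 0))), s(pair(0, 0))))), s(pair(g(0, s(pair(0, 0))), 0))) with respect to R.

0

1. g(g(pair(s(g(a, s(pair(0, 0)))), pair(0, a)), g(pair(s(a), pair(0, a)), g(g(0, s(pair(0, 0))), s(pair(0, 0))))), s(pair(g(0, s(pair(0, 0))), 0)))  →  g(g(pair(s(a), pair(0, a)), g(pair(s(a), pair(0, a)), g(g(0, s(pair(0, 0))), s(pair(0, 0))))), s(pair(g(0, s(pair(0, 0))), 0)))   [R1 at 1.1.1.1]
2. g(g(pair(s(a), pair(0, a)), g(pair(s(a), pair(0, a)), g(g(0, s(pair(0, 0))), s(pair(0, 0))))), s(pair(g(0, s(pair(0, 0))), 0)))  →  g(g(pair(s(a), pair(0, a)), g(pair(s(a), pair(0, a)), g(0, s(pair(0, 0))))), s(pair(g(0, s(pair(0, 0))), 0)))   [R1 at 1.2.2]
3. g(g(pair(s(a), pair(0, a)), g(pair(s(a), pair(0, a)), g(0, s(pair(0, 0))))), s(pair(g(0, s(pair(0, 0))), 0)))  →  g(g(pair(s(a), pair(0, a)), g(pair(s(a), pair(0, a)), 0)), s(pair(g(0, s(pair(0, 0))), 0)))   [R1 at 1.2.2]
4. g(g(pair(s(a), pair(0, a)), g(pair(s(a), pair(0, a)), 0)), s(pair(g(0, s(pair(0, 0))), 0)))  →  g(g(pair(s(a), pair(0, a)), 0), s(pair(g(0, s(pair(0, 0))), 0)))   [R7 at 1.2]
5. g(g(pair(s(a), pair(0, a)), 0), s(pair(g(0, s(pair(0, 0))), 0)))  →  g(0, s(pair(g(0, s(pair(0, 0))), 0)))   [R7 at 1]
6. g(0, s(pair(g(0, s(pair(0, 0))), 0)))  →  g(0, s(pair(0, 0)))   [R1 at 2.1.1]
7. g(0, s(pair(0, 0)))  →  0   [R1 at ε]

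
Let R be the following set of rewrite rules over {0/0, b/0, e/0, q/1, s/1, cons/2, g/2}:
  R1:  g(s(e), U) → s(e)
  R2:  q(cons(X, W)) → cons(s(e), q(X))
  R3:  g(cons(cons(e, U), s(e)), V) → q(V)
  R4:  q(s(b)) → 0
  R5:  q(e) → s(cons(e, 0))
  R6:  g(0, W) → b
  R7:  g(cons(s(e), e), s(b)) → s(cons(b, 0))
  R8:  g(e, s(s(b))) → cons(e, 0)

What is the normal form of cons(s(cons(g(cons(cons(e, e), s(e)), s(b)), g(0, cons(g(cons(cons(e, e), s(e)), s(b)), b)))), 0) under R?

cons(s(cons(0, b)), 0)

1. cons(s(cons(g(cons(cons(e, e), s(e)), s(b)), g(0, cons(g(cons(cons(e, e), s(e)), s(b)), b)))), 0)  →  cons(s(cons(q(s(b)), g(0, cons(g(cons(cons(e, e), s(e)), s(b)), b)))), 0)   [R3 at 1.1.1]
2. cons(s(cons(q(s(b)), g(0, cons(g(cons(cons(e, e), s(e)), s(b)), b)))), 0)  →  cons(s(cons(0, g(0, cons(g(cons(cons(e, e), s(e)), s(b)), b)))), 0)   [R4 at 1.1.1]
3. cons(s(cons(0, g(0, cons(g(cons(cons(e, e), s(e)), s(b)), b)))), 0)  →  cons(s(cons(0, b)), 0)   [R6 at 1.1.2]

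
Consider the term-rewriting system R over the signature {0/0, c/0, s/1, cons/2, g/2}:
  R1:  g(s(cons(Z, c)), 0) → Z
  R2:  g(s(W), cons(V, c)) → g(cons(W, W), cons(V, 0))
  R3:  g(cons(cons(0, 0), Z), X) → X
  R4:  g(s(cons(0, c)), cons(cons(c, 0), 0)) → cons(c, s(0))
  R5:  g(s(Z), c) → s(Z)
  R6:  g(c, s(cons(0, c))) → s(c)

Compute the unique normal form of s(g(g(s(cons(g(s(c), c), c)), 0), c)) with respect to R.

s(s(c))

1. s(g(g(s(cons(g(s(c), c), c)), 0), c))  →  s(g(g(s(c), c), c))   [R1 at 1.1]
2. s(g(g(s(c), c), c))  →  s(g(s(c), c))   [R5 at 1.1]
3. s(g(s(c), c))  →  s(s(c))   [R5 at 1]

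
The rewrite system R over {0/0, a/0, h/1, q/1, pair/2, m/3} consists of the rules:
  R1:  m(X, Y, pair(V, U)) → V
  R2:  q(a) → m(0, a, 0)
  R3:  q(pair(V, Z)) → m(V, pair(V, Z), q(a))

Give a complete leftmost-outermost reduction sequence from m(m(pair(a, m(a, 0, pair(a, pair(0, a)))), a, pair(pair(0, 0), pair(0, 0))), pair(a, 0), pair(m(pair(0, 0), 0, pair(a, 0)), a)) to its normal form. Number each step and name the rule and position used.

1. m(m(pair(a, m(a, 0, pair(a, pair(0, a)))), a, pair(pair(0, 0), pair(0, 0))), pair(a, 0), pair(m(pair(0, 0), 0, pair(a, 0)), a))  →  m(pair(0, 0), 0, pair(a, 0))   [R1 at ε]
2. m(pair(0, 0), 0, pair(a, 0))  →  a   [R1 at ε]

a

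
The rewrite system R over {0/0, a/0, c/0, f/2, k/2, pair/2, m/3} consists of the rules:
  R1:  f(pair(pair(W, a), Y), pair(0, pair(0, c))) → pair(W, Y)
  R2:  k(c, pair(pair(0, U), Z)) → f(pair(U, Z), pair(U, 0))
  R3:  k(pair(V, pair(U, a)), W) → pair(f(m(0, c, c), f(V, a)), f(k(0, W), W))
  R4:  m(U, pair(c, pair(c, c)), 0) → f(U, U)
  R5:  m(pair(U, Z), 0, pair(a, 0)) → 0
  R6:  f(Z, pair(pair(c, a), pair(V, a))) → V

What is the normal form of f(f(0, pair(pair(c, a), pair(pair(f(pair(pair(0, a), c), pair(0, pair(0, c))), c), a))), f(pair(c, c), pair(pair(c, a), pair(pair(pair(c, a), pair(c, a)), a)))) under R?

c

1. f(f(0, pair(pair(c, a), pair(pair(f(pair(pair(0, a), c), pair(0, pair(0, c))), c), a))), f(pair(c, c), pair(pair(c, a), pair(pair(pair(c, a), pair(c, a)), a))))  →  f(pair(f(pair(pair(0, a), c), pair(0, pair(0, c))), c), f(pair(c, c), pair(pair(c, a), pair(pair(pair(c, a), pair(c, a)), a))))   [R6 at 1]
2. f(pair(f(pair(pair(0, a), c), pair(0, pair(0, c))), c), f(pair(c, c), pair(pair(c, a), pair(pair(pair(c, a), pair(c, a)), a))))  →  f(pair(pair(0, c), c), f(pair(c, c), pair(pair(c, a), pair(pair(pair(c, a), pair(c, a)), a))))   [R1 at 1.1]
3. f(pair(pair(0, c), c), f(pair(c, c), pair(pair(c, a), pair(pair(pair(c, a), pair(c, a)), a))))  →  f(pair(pair(0, c), c), pair(pair(c, a), pair(c, a)))   [R6 at 2]
4. f(pair(pair(0, c), c), pair(pair(c, a), pair(c, a)))  →  c   [R6 at ε]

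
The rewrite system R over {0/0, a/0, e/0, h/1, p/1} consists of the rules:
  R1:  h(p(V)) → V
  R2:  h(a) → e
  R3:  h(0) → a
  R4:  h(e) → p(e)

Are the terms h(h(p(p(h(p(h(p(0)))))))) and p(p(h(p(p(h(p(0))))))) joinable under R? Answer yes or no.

Reduce t₁ = h(h(p(p(h(p(h(p(0)))))))):
1. h(h(p(p(h(p(h(p(0))))))))  →  h(p(h(p(h(p(0))))))   [R1 at 1]
2. h(p(h(p(h(p(0))))))  →  h(p(h(p(0))))   [R1 at ε]
3. h(p(h(p(0))))  →  h(p(0))   [R1 at ε]
4. h(p(0))  →  0   [R1 at ε]

Reduce t₂ = p(p(h(p(p(h(p(0))))))):
1. p(p(h(p(p(h(p(0)))))))  →  p(p(p(h(p(0)))))   [R1 at 1.1]
2. p(p(p(h(p(0)))))  →  p(p(p(0)))   [R1 at 1.1.1]

no — NF(t₁) = 0, NF(t₂) = p(p(p(0)))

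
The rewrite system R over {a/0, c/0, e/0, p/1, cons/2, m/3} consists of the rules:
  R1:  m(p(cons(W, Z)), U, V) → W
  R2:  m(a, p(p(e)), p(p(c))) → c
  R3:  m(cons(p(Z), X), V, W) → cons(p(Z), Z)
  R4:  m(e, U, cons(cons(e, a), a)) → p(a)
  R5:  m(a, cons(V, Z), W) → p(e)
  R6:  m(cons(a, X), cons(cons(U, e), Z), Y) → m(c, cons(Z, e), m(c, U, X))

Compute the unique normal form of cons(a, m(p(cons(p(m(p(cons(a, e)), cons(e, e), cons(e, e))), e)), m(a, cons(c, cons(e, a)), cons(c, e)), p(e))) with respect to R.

cons(a, p(a))

1. cons(a, m(p(cons(p(m(p(cons(a, e)), cons(e, e), cons(e, e))), e)), m(a, cons(c, cons(e, a)), cons(c, e)), p(e)))  →  cons(a, p(m(p(cons(a, e)), cons(e, e), cons(e, e))))   [R1 at 2]
2. cons(a, p(m(p(cons(a, e)), cons(e, e), cons(e, e))))  →  cons(a, p(a))   [R1 at 2.1]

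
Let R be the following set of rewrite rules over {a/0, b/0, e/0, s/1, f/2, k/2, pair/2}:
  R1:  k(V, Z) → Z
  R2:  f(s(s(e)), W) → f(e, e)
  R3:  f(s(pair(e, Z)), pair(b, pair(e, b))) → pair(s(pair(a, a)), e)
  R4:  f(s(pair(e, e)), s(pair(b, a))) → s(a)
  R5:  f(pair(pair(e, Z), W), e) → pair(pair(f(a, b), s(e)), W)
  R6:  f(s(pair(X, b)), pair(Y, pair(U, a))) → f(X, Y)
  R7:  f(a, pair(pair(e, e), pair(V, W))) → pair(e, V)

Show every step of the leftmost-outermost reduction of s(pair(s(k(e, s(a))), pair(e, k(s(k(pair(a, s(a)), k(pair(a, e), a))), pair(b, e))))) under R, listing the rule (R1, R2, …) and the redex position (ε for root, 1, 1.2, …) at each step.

s(pair(s(s(a)), pair(e, pair(b, e))))

1. s(pair(s(k(e, s(a))), pair(e, k(s(k(pair(a, s(a)), k(pair(a, e), a))), pair(b, e)))))  →  s(pair(s(s(a)), pair(e, k(s(k(pair(a, s(a)), k(pair(a, e), a))), pair(b, e)))))   [R1 at 1.1.1]
2. s(pair(s(s(a)), pair(e, k(s(k(pair(a, s(a)), k(pair(a, e), a))), pair(b, e)))))  →  s(pair(s(s(a)), pair(e, pair(b, e))))   [R1 at 1.2.2]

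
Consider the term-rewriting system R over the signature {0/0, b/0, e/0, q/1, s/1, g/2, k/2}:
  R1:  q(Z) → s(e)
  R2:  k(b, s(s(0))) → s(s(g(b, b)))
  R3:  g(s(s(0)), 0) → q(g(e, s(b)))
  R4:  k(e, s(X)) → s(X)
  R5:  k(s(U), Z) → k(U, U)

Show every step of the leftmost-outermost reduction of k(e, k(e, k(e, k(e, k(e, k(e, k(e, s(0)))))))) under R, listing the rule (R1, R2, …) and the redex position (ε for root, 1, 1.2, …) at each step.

s(0)

1. k(e, k(e, k(e, k(e, k(e, k(e, k(e, s(0))))))))  →  k(e, k(e, k(e, k(e, k(e, k(e, s(0)))))))   [R4 at 2.2.2.2.2.2]
2. k(e, k(e, k(e, k(e, k(e, k(e, s(0)))))))  →  k(e, k(e, k(e, k(e, k(e, s(0))))))   [R4 at 2.2.2.2.2]
3. k(e, k(e, k(e, k(e, k(e, s(0))))))  →  k(e, k(e, k(e, k(e, s(0)))))   [R4 at 2.2.2.2]
4. k(e, k(e, k(e, k(e, s(0)))))  →  k(e, k(e, k(e, s(0))))   [R4 at 2.2.2]
5. k(e, k(e, k(e, s(0))))  →  k(e, k(e, s(0)))   [R4 at 2.2]
6. k(e, k(e, s(0)))  →  k(e, s(0))   [R4 at 2]
7. k(e, s(0))  →  s(0)   [R4 at ε]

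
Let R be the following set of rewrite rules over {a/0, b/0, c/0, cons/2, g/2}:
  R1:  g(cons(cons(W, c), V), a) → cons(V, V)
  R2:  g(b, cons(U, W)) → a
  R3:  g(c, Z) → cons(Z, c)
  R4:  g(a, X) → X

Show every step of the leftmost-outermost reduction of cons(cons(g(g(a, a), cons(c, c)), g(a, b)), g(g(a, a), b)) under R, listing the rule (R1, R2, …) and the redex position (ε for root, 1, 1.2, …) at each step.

cons(cons(cons(c, c), b), b)

1. cons(cons(g(g(a, a), cons(c, c)), g(a, b)), g(g(a, a), b))  →  cons(cons(g(a, cons(c, c)), g(a, b)), g(g(a, a), b))   [R4 at 1.1.1]
2. cons(cons(g(a, cons(c, c)), g(a, b)), g(g(a, a), b))  →  cons(cons(cons(c, c), g(a, b)), g(g(a, a), b))   [R4 at 1.1]
3. cons(cons(cons(c, c), g(a, b)), g(g(a, a), b))  →  cons(cons(cons(c, c), b), g(g(a, a), b))   [R4 at 1.2]
4. cons(cons(cons(c, c), b), g(g(a, a), b))  →  cons(cons(cons(c, c), b), g(a, b))   [R4 at 2.1]
5. cons(cons(cons(c, c), b), g(a, b))  →  cons(cons(cons(c, c), b), b)   [R4 at 2]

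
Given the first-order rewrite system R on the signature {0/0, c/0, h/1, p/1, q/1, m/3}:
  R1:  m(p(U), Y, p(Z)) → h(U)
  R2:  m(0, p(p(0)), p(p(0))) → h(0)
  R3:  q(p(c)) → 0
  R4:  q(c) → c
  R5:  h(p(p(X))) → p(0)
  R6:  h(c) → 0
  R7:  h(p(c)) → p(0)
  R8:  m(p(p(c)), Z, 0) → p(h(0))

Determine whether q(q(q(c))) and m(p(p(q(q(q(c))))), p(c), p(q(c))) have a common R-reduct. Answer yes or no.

Reduce t₁ = q(q(q(c))):
1. q(q(q(c)))  →  q(q(c))   [R4 at 1.1]
2. q(q(c))  →  q(c)   [R4 at 1]
3. q(c)  →  c   [R4 at ε]

Reduce t₂ = m(p(p(q(q(q(c))))), p(c), p(q(c))):
1. m(p(p(q(q(q(c))))), p(c), p(q(c)))  →  h(p(q(q(q(c)))))   [R1 at ε]
2. h(p(q(q(q(c)))))  →  h(p(q(q(c))))   [R4 at 1.1.1.1]
3. h(p(q(q(c))))  →  h(p(q(c)))   [R4 at 1.1.1]
4. h(p(q(c)))  →  h(p(c))   [R4 at 1.1]
5. h(p(c))  →  p(0)   [R7 at ε]

no — NF(t₁) = c, NF(t₂) = p(0)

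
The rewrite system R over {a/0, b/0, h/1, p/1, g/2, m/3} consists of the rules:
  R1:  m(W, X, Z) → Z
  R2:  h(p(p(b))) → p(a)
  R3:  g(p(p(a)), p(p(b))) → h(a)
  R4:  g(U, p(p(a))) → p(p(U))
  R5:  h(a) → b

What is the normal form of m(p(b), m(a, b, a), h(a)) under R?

b

1. m(p(b), m(a, b, a), h(a))  →  h(a)   [R1 at ε]
2. h(a)  →  b   [R5 at ε]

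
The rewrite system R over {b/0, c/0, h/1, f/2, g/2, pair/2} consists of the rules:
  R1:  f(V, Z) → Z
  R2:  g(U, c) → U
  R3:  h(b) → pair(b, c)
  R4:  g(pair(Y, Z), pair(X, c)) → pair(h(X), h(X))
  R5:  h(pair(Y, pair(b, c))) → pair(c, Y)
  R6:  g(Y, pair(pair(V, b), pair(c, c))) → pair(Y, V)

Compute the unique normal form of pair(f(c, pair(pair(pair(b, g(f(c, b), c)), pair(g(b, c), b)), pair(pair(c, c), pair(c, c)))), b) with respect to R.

pair(pair(pair(pair(b, b), pair(b, b)), pair(pair(c, c), pair(c, c))), b)

1. pair(f(c, pair(pair(pair(b, g(f(c, b), c)), pair(g(b, c), b)), pair(pair(c, c), pair(c, c)))), b)  →  pair(pair(pair(pair(b, g(f(c, b), c)), pair(g(b, c), b)), pair(pair(c, c), pair(c, c))), b)   [R1 at 1]
2. pair(pair(pair(pair(b, g(f(c, b), c)), pair(g(b, c), b)), pair(pair(c, c), pair(c, c))), b)  →  pair(pair(pair(pair(b, f(c, b)), pair(g(b, c), b)), pair(pair(c, c), pair(c, c))), b)   [R2 at 1.1.1.2]
3. pair(pair(pair(pair(b, f(c, b)), pair(g(b, c), b)), pair(pair(c, c), pair(c, c))), b)  →  pair(pair(pair(pair(b, b), pair(g(b, c), b)), pair(pair(c, c), pair(c, c))), b)   [R1 at 1.1.1.2]
4. pair(pair(pair(pair(b, b), pair(g(b, c), b)), pair(pair(c, c), pair(c, c))), b)  →  pair(pair(pair(pair(b, b), pair(b, b)), pair(pair(c, c), pair(c, c))), b)   [R2 at 1.1.2.1]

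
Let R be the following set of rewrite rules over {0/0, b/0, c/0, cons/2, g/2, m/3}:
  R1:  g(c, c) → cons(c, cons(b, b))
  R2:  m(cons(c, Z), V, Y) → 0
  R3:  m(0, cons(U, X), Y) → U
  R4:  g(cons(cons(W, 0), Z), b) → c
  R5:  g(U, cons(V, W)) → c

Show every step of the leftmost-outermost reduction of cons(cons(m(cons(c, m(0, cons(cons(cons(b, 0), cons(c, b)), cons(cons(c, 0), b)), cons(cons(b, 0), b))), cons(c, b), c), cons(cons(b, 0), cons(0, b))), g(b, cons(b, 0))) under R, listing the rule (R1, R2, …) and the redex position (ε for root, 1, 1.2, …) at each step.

1. cons(cons(m(cons(c, m(0, cons(cons(cons(b, 0), cons(c, b)), cons(cons(c, 0), b)), cons(cons(b, 0), b))), cons(c, b), c), cons(cons(b, 0), cons(0, b))), g(b, cons(b, 0)))  →  cons(cons(0, cons(cons(b, 0), cons(0, b))), g(b, cons(b, 0)))   [R2 at 1.1]
2. cons(cons(0, cons(cons(b, 0), cons(0, b))), g(b, cons(b, 0)))  →  cons(cons(0, cons(cons(b, 0), cons(0, b))), c)   [R5 at 2]

cons(cons(0, cons(cons(b, 0), cons(0, b))), c)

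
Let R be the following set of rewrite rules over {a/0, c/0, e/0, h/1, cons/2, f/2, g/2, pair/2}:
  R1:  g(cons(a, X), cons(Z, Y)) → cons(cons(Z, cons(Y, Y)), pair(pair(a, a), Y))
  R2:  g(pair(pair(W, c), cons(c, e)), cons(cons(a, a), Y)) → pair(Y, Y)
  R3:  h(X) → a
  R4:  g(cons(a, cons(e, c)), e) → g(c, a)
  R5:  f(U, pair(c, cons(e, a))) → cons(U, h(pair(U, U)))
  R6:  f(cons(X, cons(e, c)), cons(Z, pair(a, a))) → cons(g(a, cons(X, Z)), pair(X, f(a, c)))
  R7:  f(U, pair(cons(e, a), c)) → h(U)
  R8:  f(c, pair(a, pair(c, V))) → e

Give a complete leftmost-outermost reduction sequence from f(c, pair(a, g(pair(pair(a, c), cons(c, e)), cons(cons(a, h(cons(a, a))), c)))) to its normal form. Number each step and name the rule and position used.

e

1. f(c, pair(a, g(pair(pair(a, c), cons(c, e)), cons(cons(a, h(cons(a, a))), c))))  →  f(c, pair(a, g(pair(pair(a, c), cons(c, e)), cons(cons(a, a), c))))   [R3 at 2.2.2.1.2]
2. f(c, pair(a, g(pair(pair(a, c), cons(c, e)), cons(cons(a, a), c))))  →  f(c, pair(a, pair(c, c)))   [R2 at 2.2]
3. f(c, pair(a, pair(c, c)))  →  e   [R8 at ε]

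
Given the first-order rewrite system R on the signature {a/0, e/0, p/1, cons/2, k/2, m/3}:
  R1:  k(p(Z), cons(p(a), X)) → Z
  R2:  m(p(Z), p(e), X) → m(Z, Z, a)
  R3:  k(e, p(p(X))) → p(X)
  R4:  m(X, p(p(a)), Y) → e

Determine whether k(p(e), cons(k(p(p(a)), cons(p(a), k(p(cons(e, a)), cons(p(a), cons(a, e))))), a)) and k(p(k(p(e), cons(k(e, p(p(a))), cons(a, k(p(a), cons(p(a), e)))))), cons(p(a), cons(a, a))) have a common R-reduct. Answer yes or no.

yes — NF(t₁) = e, NF(t₂) = e

Reduce t₁ = k(p(e), cons(k(p(p(a)), cons(p(a), k(p(cons(e, a)), cons(p(a), cons(a, e))))), a)):
1. k(p(e), cons(k(p(p(a)), cons(p(a), k(p(cons(e, a)), cons(p(a), cons(a, e))))), a))  →  k(p(e), cons(p(a), a))   [R1 at 2.1]
2. k(p(e), cons(p(a), a))  →  e   [R1 at ε]

Reduce t₂ = k(p(k(p(e), cons(k(e, p(p(a))), cons(a, k(p(a), cons(p(a), e)))))), cons(p(a), cons(a, a))):
1. k(p(k(p(e), cons(k(e, p(p(a))), cons(a, k(p(a), cons(p(a), e)))))), cons(p(a), cons(a, a)))  →  k(p(e), cons(k(e, p(p(a))), cons(a, k(p(a), cons(p(a), e)))))   [R1 at ε]
2. k(p(e), cons(k(e, p(p(a))), cons(a, k(p(a), cons(p(a), e)))))  →  k(p(e), cons(p(a), cons(a, k(p(a), cons(p(a), e)))))   [R3 at 2.1]
3. k(p(e), cons(p(a), cons(a, k(p(a), cons(p(a), e)))))  →  e   [R1 at ε]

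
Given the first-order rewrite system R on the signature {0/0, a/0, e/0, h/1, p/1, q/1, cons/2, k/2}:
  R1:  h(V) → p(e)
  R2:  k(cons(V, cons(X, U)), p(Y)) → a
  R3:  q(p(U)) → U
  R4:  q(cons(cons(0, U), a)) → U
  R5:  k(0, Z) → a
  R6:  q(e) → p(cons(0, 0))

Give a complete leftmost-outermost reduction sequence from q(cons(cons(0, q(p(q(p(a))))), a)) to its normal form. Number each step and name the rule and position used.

a

1. q(cons(cons(0, q(p(q(p(a))))), a))  →  q(p(q(p(a))))   [R4 at ε]
2. q(p(q(p(a))))  →  q(p(a))   [R3 at ε]
3. q(p(a))  →  a   [R3 at ε]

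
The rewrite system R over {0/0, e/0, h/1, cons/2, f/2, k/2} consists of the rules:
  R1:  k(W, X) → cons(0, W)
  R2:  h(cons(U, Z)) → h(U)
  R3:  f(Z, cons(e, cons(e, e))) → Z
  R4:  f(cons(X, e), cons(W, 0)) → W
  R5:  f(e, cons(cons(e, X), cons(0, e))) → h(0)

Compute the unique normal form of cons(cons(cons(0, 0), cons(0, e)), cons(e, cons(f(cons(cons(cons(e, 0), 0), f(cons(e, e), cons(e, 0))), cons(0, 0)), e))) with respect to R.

cons(cons(cons(0, 0), cons(0, e)), cons(e, cons(0, e)))

1. cons(cons(cons(0, 0), cons(0, e)), cons(e, cons(f(cons(cons(cons(e, 0), 0), f(cons(e, e), cons(e, 0))), cons(0, 0)), e)))  →  cons(cons(cons(0, 0), cons(0, e)), cons(e, cons(f(cons(cons(cons(e, 0), 0), e), cons(0, 0)), e)))   [R4 at 2.2.1.1.2]
2. cons(cons(cons(0, 0), cons(0, e)), cons(e, cons(f(cons(cons(cons(e, 0), 0), e), cons(0, 0)), e)))  →  cons(cons(cons(0, 0), cons(0, e)), cons(e, cons(0, e)))   [R4 at 2.2.1]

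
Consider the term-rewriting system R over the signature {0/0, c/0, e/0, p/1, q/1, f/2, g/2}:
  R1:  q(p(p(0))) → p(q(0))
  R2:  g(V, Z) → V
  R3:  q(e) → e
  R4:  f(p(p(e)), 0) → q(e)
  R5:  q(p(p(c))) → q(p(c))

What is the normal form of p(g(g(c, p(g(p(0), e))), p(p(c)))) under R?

p(c)

1. p(g(g(c, p(g(p(0), e))), p(p(c))))  →  p(g(c, p(g(p(0), e))))   [R2 at 1]
2. p(g(c, p(g(p(0), e))))  →  p(c)   [R2 at 1]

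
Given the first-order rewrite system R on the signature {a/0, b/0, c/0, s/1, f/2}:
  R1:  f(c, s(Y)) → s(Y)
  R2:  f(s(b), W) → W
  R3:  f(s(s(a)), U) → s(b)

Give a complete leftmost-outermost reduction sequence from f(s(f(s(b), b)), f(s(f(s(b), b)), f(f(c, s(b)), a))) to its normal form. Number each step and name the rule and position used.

1. f(s(f(s(b), b)), f(s(f(s(b), b)), f(f(c, s(b)), a)))  →  f(s(b), f(s(f(s(b), b)), f(f(c, s(b)), a)))   [R2 at 1.1]
2. f(s(b), f(s(f(s(b), b)), f(f(c, s(b)), a)))  →  f(s(f(s(b), b)), f(f(c, s(b)), a))   [R2 at ε]
3. f(s(f(s(b), b)), f(f(c, s(b)), a))  →  f(s(b), f(f(c, s(b)), a))   [R2 at 1.1]
4. f(s(b), f(f(c, s(b)), a))  →  f(f(c, s(b)), a)   [R2 at ε]
5. f(f(c, s(b)), a)  →  f(s(b), a)   [R1 at 1]
6. f(s(b), a)  →  a   [R2 at ε]

a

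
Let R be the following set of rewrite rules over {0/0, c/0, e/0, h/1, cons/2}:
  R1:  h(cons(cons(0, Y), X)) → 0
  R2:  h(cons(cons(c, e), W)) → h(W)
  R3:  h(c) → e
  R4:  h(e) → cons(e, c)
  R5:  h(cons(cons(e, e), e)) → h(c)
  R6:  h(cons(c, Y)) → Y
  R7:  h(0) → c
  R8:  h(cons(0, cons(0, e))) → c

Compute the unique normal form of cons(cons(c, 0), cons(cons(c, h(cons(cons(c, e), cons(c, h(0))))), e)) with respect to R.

1. cons(cons(c, 0), cons(cons(c, h(cons(cons(c, e), cons(c, h(0))))), e))  →  cons(cons(c, 0), cons(cons(c, h(cons(c, h(0)))), e))   [R2 at 2.1.2]
2. cons(cons(c, 0), cons(cons(c, h(cons(c, h(0)))), e))  →  cons(cons(c, 0), cons(cons(c, h(0)), e))   [R6 at 2.1.2]
3. cons(cons(c, 0), cons(cons(c, h(0)), e))  →  cons(cons(c, 0), cons(cons(c, c), e))   [R7 at 2.1.2]

cons(cons(c, 0), cons(cons(c, c), e))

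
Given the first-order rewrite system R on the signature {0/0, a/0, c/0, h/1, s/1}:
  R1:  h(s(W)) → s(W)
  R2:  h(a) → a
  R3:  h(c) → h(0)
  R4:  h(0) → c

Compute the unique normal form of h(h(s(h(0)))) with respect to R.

s(c)

1. h(h(s(h(0))))  →  h(s(h(0)))   [R1 at 1]
2. h(s(h(0)))  →  s(h(0))   [R1 at ε]
3. s(h(0))  →  s(c)   [R4 at 1]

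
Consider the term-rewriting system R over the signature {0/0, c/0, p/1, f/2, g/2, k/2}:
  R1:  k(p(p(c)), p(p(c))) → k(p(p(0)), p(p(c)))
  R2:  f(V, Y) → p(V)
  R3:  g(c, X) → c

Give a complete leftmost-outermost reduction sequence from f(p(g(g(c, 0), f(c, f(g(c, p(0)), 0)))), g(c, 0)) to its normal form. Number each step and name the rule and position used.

1. f(p(g(g(c, 0), f(c, f(g(c, p(0)), 0)))), g(c, 0))  →  p(p(g(g(c, 0), f(c, f(g(c, p(0)), 0)))))   [R2 at ε]
2. p(p(g(g(c, 0), f(c, f(g(c, p(0)), 0)))))  →  p(p(g(c, f(c, f(g(c, p(0)), 0)))))   [R3 at 1.1.1]
3. p(p(g(c, f(c, f(g(c, p(0)), 0)))))  →  p(p(c))   [R3 at 1.1]

p(p(c))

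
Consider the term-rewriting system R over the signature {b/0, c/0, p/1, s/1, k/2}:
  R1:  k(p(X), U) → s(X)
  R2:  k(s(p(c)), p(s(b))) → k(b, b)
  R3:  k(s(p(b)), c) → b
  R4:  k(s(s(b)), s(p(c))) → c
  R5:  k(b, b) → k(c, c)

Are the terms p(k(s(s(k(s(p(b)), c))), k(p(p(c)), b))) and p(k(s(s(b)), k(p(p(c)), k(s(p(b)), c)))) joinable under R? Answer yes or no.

Reduce t₁ = p(k(s(s(k(s(p(b)), c))), k(p(p(c)), b))):
1. p(k(s(s(k(s(p(b)), c))), k(p(p(c)), b)))  →  p(k(s(s(b)), k(p(p(c)), b)))   [R3 at 1.1.1.1]
2. p(k(s(s(b)), k(p(p(c)), b)))  →  p(k(s(s(b)), s(p(c))))   [R1 at 1.2]
3. p(k(s(s(b)), s(p(c))))  →  p(c)   [R4 at 1]

Reduce t₂ = p(k(s(s(b)), k(p(p(c)), k(s(p(b)), c)))):
1. p(k(s(s(b)), k(p(p(c)), k(s(p(b)), c))))  →  p(k(s(s(b)), s(p(c))))   [R1 at 1.2]
2. p(k(s(s(b)), s(p(c))))  →  p(c)   [R4 at 1]

yes — NF(t₁) = p(c), NF(t₂) = p(c)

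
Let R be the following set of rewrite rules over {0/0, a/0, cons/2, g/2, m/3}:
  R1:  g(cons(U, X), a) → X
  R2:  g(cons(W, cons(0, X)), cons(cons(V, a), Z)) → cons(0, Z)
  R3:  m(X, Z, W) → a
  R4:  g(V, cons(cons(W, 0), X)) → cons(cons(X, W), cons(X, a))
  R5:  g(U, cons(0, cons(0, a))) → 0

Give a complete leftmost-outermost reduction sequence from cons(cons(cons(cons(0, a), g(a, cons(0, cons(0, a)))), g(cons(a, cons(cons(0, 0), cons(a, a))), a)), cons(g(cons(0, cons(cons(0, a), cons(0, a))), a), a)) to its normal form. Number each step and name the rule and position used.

1. cons(cons(cons(cons(0, a), g(a, cons(0, cons(0, a)))), g(cons(a, cons(cons(0, 0), cons(a, a))), a)), cons(g(cons(0, cons(cons(0, a), cons(0, a))), a), a))  →  cons(cons(cons(cons(0, a), 0), g(cons(a, cons(cons(0, 0), cons(a, a))), a)), cons(g(cons(0, cons(cons(0, a), cons(0, a))), a), a))   [R5 at 1.1.2]
2. cons(cons(cons(cons(0, a), 0), g(cons(a, cons(cons(0, 0), cons(a, a))), a)), cons(g(cons(0, cons(cons(0, a), cons(0, a))), a), a))  →  cons(cons(cons(cons(0, a), 0), cons(cons(0, 0), cons(a, a))), cons(g(cons(0, cons(cons(0, a), cons(0, a))), a), a))   [R1 at 1.2]
3. cons(cons(cons(cons(0, a), 0), cons(cons(0, 0), cons(a, a))), cons(g(cons(0, cons(cons(0, a), cons(0, a))), a), a))  →  cons(cons(cons(cons(0, a), 0), cons(cons(0, 0), cons(a, a))), cons(cons(cons(0, a), cons(0, a)), a))   [R1 at 2.1]

cons(cons(cons(cons(0, a), 0), cons(cons(0, 0), cons(a, a))), cons(cons(cons(0, a), cons(0, a)), a))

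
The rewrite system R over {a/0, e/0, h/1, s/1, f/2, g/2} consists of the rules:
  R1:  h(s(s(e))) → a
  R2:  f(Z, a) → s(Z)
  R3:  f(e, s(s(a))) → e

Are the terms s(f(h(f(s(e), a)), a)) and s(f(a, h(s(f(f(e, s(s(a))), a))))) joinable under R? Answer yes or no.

Reduce t₁ = s(f(h(f(s(e), a)), a)):
1. s(f(h(f(s(e), a)), a))  →  s(s(h(f(s(e), a))))   [R2 at 1]
2. s(s(h(f(s(e), a))))  →  s(s(h(s(s(e)))))   [R2 at 1.1.1]
3. s(s(h(s(s(e)))))  →  s(s(a))   [R1 at 1.1]

Reduce t₂ = s(f(a, h(s(f(f(e, s(s(a))), a))))):
1. s(f(a, h(s(f(f(e, s(s(a))), a)))))  →  s(f(a, h(s(s(f(e, s(s(a))))))))   [R2 at 1.2.1.1]
2. s(f(a, h(s(s(f(e, s(s(a))))))))  →  s(f(a, h(s(s(e)))))   [R3 at 1.2.1.1.1]
3. s(f(a, h(s(s(e)))))  →  s(f(a, a))   [R1 at 1.2]
4. s(f(a, a))  →  s(s(a))   [R2 at 1]

yes — NF(t₁) = s(s(a)), NF(t₂) = s(s(a))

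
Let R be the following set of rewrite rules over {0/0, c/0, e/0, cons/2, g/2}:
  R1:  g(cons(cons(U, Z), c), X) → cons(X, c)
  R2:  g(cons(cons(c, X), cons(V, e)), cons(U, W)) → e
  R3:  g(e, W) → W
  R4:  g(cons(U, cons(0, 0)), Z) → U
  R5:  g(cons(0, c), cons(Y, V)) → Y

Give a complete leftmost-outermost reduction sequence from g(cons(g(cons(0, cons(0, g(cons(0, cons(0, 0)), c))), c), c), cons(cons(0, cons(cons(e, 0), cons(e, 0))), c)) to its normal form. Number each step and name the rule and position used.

1. g(cons(g(cons(0, cons(0, g(cons(0, cons(0, 0)), c))), c), c), cons(cons(0, cons(cons(e, 0), cons(e, 0))), c))  →  g(cons(g(cons(0, cons(0, 0)), c), c), cons(cons(0, cons(cons(e, 0), cons(e, 0))), c))   [R4 at 1.1.1.2.2]
2. g(cons(g(cons(0, cons(0, 0)), c), c), cons(cons(0, cons(cons(e, 0), cons(e, 0))), c))  →  g(cons(0, c), cons(cons(0, cons(cons(e, 0), cons(e, 0))), c))   [R4 at 1.1]
3. g(cons(0, c), cons(cons(0, cons(cons(e, 0), cons(e, 0))), c))  →  cons(0, cons(cons(e, 0), cons(e, 0)))   [R5 at ε]

cons(0, cons(cons(e, 0), cons(e, 0)))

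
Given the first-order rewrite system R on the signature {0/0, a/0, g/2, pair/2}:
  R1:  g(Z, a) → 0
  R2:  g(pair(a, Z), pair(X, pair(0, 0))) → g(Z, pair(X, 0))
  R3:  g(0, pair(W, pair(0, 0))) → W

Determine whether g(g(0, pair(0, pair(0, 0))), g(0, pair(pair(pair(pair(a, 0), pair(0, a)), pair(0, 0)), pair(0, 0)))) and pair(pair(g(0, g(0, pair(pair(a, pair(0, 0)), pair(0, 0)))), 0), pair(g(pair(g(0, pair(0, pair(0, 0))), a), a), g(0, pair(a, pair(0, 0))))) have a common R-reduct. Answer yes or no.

Reduce t₁ = g(g(0, pair(0, pair(0, 0))), g(0, pair(pair(pair(pair(a, 0), pair(0, a)), pair(0, 0)), pair(0, 0)))):
1. g(g(0, pair(0, pair(0, 0))), g(0, pair(pair(pair(pair(a, 0), pair(0, a)), pair(0, 0)), pair(0, 0))))  →  g(0, g(0, pair(pair(pair(pair(a, 0), pair(0, a)), pair(0, 0)), pair(0, 0))))   [R3 at 1]
2. g(0, g(0, pair(pair(pair(pair(a, 0), pair(0, a)), pair(0, 0)), pair(0, 0))))  →  g(0, pair(pair(pair(a, 0), pair(0, a)), pair(0, 0)))   [R3 at 2]
3. g(0, pair(pair(pair(a, 0), pair(0, a)), pair(0, 0)))  →  pair(pair(a, 0), pair(0, a))   [R3 at ε]

Reduce t₂ = pair(pair(g(0, g(0, pair(pair(a, pair(0, 0)), pair(0, 0)))), 0), pair(g(pair(g(0, pair(0, pair(0, 0))), a), a), g(0, pair(a, pair(0, 0))))):
1. pair(pair(g(0, g(0, pair(pair(a, pair(0, 0)), pair(0, 0)))), 0), pair(g(pair(g(0, pair(0, pair(0, 0))), a), a), g(0, pair(a, pair(0, 0)))))  →  pair(pair(g(0, pair(a, pair(0, 0))), 0), pair(g(pair(g(0, pair(0, pair(0, 0))), a), a), g(0, pair(a, pair(0, 0)))))   [R3 at 1.1.2]
2. pair(pair(g(0, pair(a, pair(0, 0))), 0), pair(g(pair(g(0, pair(0, pair(0, 0))), a), a), g(0, pair(a, pair(0, 0)))))  →  pair(pair(a, 0), pair(g(pair(g(0, pair(0, pair(0, 0))), a), a), g(0, pair(a, pair(0, 0)))))   [R3 at 1.1]
3. pair(pair(a, 0), pair(g(pair(g(0, pair(0, pair(0, 0))), a), a), g(0, pair(a, pair(0, 0)))))  →  pair(pair(a, 0), pair(0, g(0, pair(a, pair(0, 0)))))   [R1 at 2.1]
4. pair(pair(a, 0), pair(0, g(0, pair(a, pair(0, 0)))))  →  pair(pair(a, 0), pair(0, a))   [R3 at 2.2]

yes — NF(t₁) = pair(pair(a, 0), pair(0, a)), NF(t₂) = pair(pair(a, 0), pair(0, a))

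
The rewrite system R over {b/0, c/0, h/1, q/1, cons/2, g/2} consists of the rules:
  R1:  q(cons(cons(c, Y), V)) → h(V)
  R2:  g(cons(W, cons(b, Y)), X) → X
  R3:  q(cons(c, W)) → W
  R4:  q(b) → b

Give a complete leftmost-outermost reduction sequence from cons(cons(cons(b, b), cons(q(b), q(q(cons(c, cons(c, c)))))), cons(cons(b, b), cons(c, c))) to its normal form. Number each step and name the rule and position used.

cons(cons(cons(b, b), cons(b, c)), cons(cons(b, b), cons(c, c)))

1. cons(cons(cons(b, b), cons(q(b), q(q(cons(c, cons(c, c)))))), cons(cons(b, b), cons(c, c)))  →  cons(cons(cons(b, b), cons(b, q(q(cons(c, cons(c, c)))))), cons(cons(b, b), cons(c, c)))   [R4 at 1.2.1]
2. cons(cons(cons(b, b), cons(b, q(q(cons(c, cons(c, c)))))), cons(cons(b, b), cons(c, c)))  →  cons(cons(cons(b, b), cons(b, q(cons(c, c)))), cons(cons(b, b), cons(c, c)))   [R3 at 1.2.2.1]
3. cons(cons(cons(b, b), cons(b, q(cons(c, c)))), cons(cons(b, b), cons(c, c)))  →  cons(cons(cons(b, b), cons(b, c)), cons(cons(b, b), cons(c, c)))   [R3 at 1.2.2]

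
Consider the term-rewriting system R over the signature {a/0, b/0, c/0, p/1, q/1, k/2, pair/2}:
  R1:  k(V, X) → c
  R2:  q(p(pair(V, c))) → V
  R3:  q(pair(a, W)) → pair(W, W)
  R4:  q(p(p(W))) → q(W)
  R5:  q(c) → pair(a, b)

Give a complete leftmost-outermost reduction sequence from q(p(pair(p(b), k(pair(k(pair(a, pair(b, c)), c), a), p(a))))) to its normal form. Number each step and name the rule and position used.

1. q(p(pair(p(b), k(pair(k(pair(a, pair(b, c)), c), a), p(a)))))  →  q(p(pair(p(b), c)))   [R1 at 1.1.2]
2. q(p(pair(p(b), c)))  →  p(b)   [R2 at ε]

p(b)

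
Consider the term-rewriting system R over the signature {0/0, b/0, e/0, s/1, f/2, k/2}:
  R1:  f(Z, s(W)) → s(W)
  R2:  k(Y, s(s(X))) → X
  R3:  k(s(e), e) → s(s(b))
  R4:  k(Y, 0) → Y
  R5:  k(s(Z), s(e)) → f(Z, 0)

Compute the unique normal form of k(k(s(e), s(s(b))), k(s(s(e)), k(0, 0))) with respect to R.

1. k(k(s(e), s(s(b))), k(s(s(e)), k(0, 0)))  →  k(b, k(s(s(e)), k(0, 0)))   [R2 at 1]
2. k(b, k(s(s(e)), k(0, 0)))  →  k(b, k(s(s(e)), 0))   [R4 at 2.2]
3. k(b, k(s(s(e)), 0))  →  k(b, s(s(e)))   [R4 at 2]
4. k(b, s(s(e)))  →  e   [R2 at ε]

e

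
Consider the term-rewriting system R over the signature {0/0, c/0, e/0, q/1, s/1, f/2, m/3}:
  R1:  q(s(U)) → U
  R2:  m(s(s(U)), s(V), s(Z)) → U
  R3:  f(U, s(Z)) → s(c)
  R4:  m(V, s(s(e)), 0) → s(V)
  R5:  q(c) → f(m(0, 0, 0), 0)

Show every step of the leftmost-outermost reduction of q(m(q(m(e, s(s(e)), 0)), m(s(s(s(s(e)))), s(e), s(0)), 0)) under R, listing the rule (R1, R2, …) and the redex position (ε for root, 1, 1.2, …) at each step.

e

1. q(m(q(m(e, s(s(e)), 0)), m(s(s(s(s(e)))), s(e), s(0)), 0))  →  q(m(q(s(e)), m(s(s(s(s(e)))), s(e), s(0)), 0))   [R4 at 1.1.1]
2. q(m(q(s(e)), m(s(s(s(s(e)))), s(e), s(0)), 0))  →  q(m(e, m(s(s(s(s(e)))), s(e), s(0)), 0))   [R1 at 1.1]
3. q(m(e, m(s(s(s(s(e)))), s(e), s(0)), 0))  →  q(m(e, s(s(e)), 0))   [R2 at 1.2]
4. q(m(e, s(s(e)), 0))  →  q(s(e))   [R4 at 1]
5. q(s(e))  →  e   [R1 at ε]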